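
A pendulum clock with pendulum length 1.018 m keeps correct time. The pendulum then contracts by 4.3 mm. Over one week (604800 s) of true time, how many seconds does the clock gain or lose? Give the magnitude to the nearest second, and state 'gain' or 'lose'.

T ∝ √L, so T'/T = √(1.01370/1.018) = 0.997886.
In 604800 s of true time the clock registers 604800/0.997886 = 606081.4 s, so it gains 1281 s.

gain 1281 s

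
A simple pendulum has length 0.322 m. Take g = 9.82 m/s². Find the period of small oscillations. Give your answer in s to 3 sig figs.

1.14 s

T = 2π√(L/g) = 2π√(0.322/9.82) = 2π × 0.1811 = 1.14 s.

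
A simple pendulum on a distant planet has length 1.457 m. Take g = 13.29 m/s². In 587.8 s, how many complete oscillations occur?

282

T = 2π√(L/g) = 2π√(1.457/13.29) = 2.0804 s.
Number of complete oscillations = ⌊587.8/2.0804⌋ = ⌊282.54⌋ = 282.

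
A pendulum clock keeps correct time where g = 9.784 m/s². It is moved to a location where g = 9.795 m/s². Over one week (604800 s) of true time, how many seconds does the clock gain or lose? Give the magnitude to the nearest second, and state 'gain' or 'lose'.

gain 340 s

The clock's period scales as T ∝ 1/√g, so T'/T = √(9.784/9.795) = 0.999438.
In 604800 s of true time the clock registers 604800/0.999438 = 605139.9 s, so it gains 340 s.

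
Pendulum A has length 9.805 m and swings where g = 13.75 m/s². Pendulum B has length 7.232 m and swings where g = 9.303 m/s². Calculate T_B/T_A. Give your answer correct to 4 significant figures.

T = 2π√(L/g), so T_B/T_A = √((L_B/g_B)/(L_A/g_A)) = √((7.232/9.303)/(9.805/13.75)) = 1.044.

1.044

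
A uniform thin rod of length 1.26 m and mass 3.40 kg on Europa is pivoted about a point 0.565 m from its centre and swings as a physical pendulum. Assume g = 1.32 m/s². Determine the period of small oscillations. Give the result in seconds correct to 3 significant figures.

4.89 s

For a physical pendulum T = 2π√(I/(mgd)), with d = 0.5650 m from pivot to centre of mass.
I_cm = mL²/12 = 3.40 × 1.26²/12 = 0.4498 kg·m²; I = I_cm + md² = 0.4498 + 3.40 × 0.5650² = 1.535 kg·m².
T = 2π√(1.535/(3.40 × 1.32 × 0.5650)) = 4.89 s.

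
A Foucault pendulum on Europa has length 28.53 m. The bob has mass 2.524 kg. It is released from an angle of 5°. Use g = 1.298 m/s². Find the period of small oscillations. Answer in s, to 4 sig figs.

T = 2π√(L/g) = 2π√(28.53/1.298) = 2π × 4.6883 = 29.46 s.

29.46 s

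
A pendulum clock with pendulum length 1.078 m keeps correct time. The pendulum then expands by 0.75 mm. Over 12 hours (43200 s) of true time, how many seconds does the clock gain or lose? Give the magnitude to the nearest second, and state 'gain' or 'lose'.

lose 15 s

T ∝ √L, so T'/T = √(1.07875/1.078) = 1.00035.
In 43200 s of true time the clock registers 43200/1.00035 = 43185.0 s, so it loses 15 s.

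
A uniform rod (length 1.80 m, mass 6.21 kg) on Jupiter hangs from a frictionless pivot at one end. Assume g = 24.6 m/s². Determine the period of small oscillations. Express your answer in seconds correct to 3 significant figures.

1.39 s

For a physical pendulum T = 2π√(I/(mgd)), with d = 0.9000 m from pivot to centre of mass.
I_cm = mL²/12 = 6.21 × 1.80²/12 = 1.677 kg·m²; I = I_cm + md² = 1.677 + 6.21 × 0.9000² = 6.707 kg·m².
T = 2π√(6.707/(6.21 × 24.6 × 0.9000)) = 1.39 s.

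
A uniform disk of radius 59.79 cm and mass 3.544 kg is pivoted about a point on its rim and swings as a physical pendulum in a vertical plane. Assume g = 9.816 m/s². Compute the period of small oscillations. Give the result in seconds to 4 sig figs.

1.899 s

I_cm = ½mr² = 0.63346 kg·m². The pivot is at distance d = 0.5979 m from the centre of mass.
By the parallel-axis theorem, I = I_cm + md² = 0.63346 + 1.2669 = 1.9004 kg·m².
T = 2π√(I/(mgd)) = 2π√(1.9004/(3.544 × 9.816 × 0.5979)) = 1.899 s.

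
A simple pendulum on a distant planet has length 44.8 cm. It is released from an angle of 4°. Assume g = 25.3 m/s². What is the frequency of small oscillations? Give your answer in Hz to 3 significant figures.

1.20 Hz

T = 2π√(L/g) = 2π√(0.448/25.3) = 0.8361 s, so f = 1/T = 1.20 Hz.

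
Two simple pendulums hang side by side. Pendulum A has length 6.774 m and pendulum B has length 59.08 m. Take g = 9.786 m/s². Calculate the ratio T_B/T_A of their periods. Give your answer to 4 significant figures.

T ∝ √L, so T_B/T_A = √(L_B/L_A) = √(59.08/6.774) = 2.953.

2.953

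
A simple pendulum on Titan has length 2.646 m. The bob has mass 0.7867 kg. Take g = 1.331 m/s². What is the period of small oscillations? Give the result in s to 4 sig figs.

8.859 s

T = 2π√(L/g) = 2π√(2.646/1.331) = 2π × 1.4100 = 8.859 s.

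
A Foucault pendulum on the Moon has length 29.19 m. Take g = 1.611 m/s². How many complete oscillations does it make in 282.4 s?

10

T = 2π√(L/g) = 2π√(29.19/1.611) = 26.745 s.
Number of complete oscillations = ⌊282.4/26.745⌋ = ⌊10.559⌋ = 10.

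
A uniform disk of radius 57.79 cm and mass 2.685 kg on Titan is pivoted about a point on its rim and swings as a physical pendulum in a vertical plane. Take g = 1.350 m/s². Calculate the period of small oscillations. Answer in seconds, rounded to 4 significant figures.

I_cm = ½mr² = 0.44835 kg·m². The pivot is at distance d = 0.5779 m from the centre of mass.
By the parallel-axis theorem, I = I_cm + md² = 0.44835 + 0.89671 = 1.3451 kg·m².
T = 2π√(I/(mgd)) = 2π√(1.3451/(2.685 × 1.350 × 0.5779)) = 5.035 s.

5.035 s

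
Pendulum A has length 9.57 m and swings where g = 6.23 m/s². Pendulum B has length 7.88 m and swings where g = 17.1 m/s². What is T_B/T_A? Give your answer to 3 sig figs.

T = 2π√(L/g), so T_B/T_A = √((L_B/g_B)/(L_A/g_A)) = √((7.88/17.1)/(9.57/6.23)) = 0.548.

0.548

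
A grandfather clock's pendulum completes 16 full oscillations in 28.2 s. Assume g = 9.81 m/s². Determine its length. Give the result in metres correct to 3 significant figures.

T = 28.2/16 = 1.762 s.
From T = 2π√(L/g), L = gT²/(4π²) = 9.81 × 1.762²/(4π²) = 0.772 m.

0.772 m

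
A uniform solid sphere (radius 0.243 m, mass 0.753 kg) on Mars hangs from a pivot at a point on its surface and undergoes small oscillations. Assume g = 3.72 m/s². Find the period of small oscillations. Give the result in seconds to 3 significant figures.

1.90 s

I_cm = (2/5)mr² = 0.01779 kg·m². The pivot is at distance d = 0.243 m from the centre of mass.
By the parallel-axis theorem, I = I_cm + md² = 0.01779 + 0.04446 = 0.06225 kg·m².
T = 2π√(I/(mgd)) = 2π√(0.06225/(0.753 × 3.72 × 0.243)) = 1.90 s.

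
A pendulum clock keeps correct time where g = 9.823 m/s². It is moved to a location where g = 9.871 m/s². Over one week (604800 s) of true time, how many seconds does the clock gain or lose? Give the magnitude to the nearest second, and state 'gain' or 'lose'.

The clock's period scales as T ∝ 1/√g, so T'/T = √(9.823/9.871) = 0.997566.
In 604800 s of true time the clock registers 604800/0.997566 = 606275.9 s, so it gains 1476 s.

gain 1476 s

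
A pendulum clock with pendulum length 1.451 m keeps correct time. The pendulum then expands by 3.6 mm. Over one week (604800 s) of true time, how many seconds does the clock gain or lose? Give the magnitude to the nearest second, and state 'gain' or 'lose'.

T ∝ √L, so T'/T = √(1.45460/1.451) = 1.00124.
In 604800 s of true time the clock registers 604800/1.00124 = 604051.1 s, so it loses 749 s.

lose 749 s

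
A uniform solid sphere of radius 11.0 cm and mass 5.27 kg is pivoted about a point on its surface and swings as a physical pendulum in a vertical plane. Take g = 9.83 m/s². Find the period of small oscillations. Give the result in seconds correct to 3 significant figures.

I_cm = (2/5)mr² = 0.02551 kg·m². The pivot is at distance d = 0.110 m from the centre of mass.
By the parallel-axis theorem, I = I_cm + md² = 0.02551 + 0.06377 = 0.08927 kg·m².
T = 2π√(I/(mgd)) = 2π√(0.08927/(5.27 × 9.83 × 0.110)) = 0.786 s.

0.786 s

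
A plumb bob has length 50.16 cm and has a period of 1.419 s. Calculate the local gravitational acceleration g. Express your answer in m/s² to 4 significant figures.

From T = 2π√(L/g), g = 4π²L/T² = 4π² × 0.5016/1.4190² = 9.835 m/s².

9.835 m/s²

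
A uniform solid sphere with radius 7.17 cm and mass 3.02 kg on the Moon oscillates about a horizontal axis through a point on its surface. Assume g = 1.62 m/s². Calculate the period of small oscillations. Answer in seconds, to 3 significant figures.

1.56 s

I_cm = (2/5)mr² = 0.006210 kg·m². The pivot is at distance d = 0.0717 m from the centre of mass.
By the parallel-axis theorem, I = I_cm + md² = 0.006210 + 0.01553 = 0.02174 kg·m².
T = 2π√(I/(mgd)) = 2π√(0.02174/(3.02 × 1.62 × 0.0717)) = 1.56 s.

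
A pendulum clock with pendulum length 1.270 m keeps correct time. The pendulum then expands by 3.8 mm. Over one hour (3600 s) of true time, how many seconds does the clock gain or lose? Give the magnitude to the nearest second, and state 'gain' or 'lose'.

lose 5 s

T ∝ √L, so T'/T = √(1.27380/1.270) = 1.00149.
In 3600 s of true time the clock registers 3600/1.00149 = 3594.6 s, so it loses 5 s.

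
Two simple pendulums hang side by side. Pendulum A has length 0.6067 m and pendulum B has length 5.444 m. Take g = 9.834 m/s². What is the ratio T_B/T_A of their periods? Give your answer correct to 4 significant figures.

T ∝ √L, so T_B/T_A = √(L_B/L_A) = √(5.444/0.6067) = 2.996.

2.996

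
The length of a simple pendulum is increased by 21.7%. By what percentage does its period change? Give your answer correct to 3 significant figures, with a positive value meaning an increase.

10.3%

T ∝ √L, so T'/T = √(1.217) = 1.103.
Percentage change in T = (1.103 − 1) × 100% = 10.3%.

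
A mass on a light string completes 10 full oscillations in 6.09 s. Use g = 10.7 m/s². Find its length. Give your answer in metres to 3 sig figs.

0.101 m

T = 6.09/10 = 0.6090 s.
From T = 2π√(L/g), L = gT²/(4π²) = 10.7 × 0.6090²/(4π²) = 0.101 m.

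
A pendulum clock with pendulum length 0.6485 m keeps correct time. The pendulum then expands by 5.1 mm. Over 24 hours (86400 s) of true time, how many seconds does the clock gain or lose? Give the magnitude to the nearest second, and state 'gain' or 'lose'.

lose 338 s

T ∝ √L, so T'/T = √(0.65360/0.6485) = 1.00392.
In 86400 s of true time the clock registers 86400/1.00392 = 86062.3 s, so it loses 338 s.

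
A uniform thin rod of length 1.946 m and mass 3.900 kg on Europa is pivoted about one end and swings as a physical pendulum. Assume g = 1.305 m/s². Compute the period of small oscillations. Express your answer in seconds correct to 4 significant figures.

6.265 s

For a physical pendulum T = 2π√(I/(mgd)), with d = 0.97300 m from pivot to centre of mass.
I_cm = mL²/12 = 3.900 × 1.946²/12 = 1.2307 kg·m²; I = I_cm + md² = 1.2307 + 3.900 × 0.97300² = 4.9230 kg·m².
T = 2π√(4.9230/(3.900 × 1.305 × 0.97300)) = 6.265 s.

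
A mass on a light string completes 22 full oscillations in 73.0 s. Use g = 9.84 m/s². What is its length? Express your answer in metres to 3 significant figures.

T = 73.0/22 = 3.318 s.
From T = 2π√(L/g), L = gT²/(4π²) = 9.84 × 3.318²/(4π²) = 2.74 m.

2.74 m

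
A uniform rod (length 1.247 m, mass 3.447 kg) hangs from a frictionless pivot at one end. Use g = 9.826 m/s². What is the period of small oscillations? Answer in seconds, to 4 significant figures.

For a physical pendulum T = 2π√(I/(mgd)), with d = 0.62350 m from pivot to centre of mass.
I_cm = mL²/12 = 3.447 × 1.247²/12 = 0.44668 kg·m²; I = I_cm + md² = 0.44668 + 3.447 × 0.62350² = 1.7867 kg·m².
T = 2π√(1.7867/(3.447 × 9.826 × 0.62350)) = 1.828 s.

1.828 s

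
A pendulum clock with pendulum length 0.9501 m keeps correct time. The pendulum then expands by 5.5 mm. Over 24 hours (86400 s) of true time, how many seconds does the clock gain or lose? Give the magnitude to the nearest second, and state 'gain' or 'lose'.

lose 249 s

T ∝ √L, so T'/T = √(0.95560/0.9501) = 1.00289.
In 86400 s of true time the clock registers 86400/1.00289 = 86151.0 s, so it loses 249 s.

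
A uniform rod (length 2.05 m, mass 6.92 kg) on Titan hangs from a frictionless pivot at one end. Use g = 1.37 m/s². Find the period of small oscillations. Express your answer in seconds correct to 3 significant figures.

For a physical pendulum T = 2π√(I/(mgd)), with d = 1.025 m from pivot to centre of mass.
I_cm = mL²/12 = 6.92 × 2.05²/12 = 2.423 kg·m²; I = I_cm + md² = 2.423 + 6.92 × 1.025² = 9.694 kg·m².
T = 2π√(9.694/(6.92 × 1.37 × 1.025)) = 6.28 s.

6.28 s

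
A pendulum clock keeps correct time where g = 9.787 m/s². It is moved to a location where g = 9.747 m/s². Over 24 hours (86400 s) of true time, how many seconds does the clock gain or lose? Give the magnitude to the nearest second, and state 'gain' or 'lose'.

The clock's period scales as T ∝ 1/√g, so T'/T = √(9.787/9.747) = 1.00205.
In 86400 s of true time the clock registers 86400/1.00205 = 86223.3 s, so it loses 177 s.

lose 177 s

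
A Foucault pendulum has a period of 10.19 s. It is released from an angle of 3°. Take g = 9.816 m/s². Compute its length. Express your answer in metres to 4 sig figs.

25.82 m

From T = 2π√(L/g), L = gT²/(4π²) = 9.816 × 10.190²/(4π²) = 25.82 m.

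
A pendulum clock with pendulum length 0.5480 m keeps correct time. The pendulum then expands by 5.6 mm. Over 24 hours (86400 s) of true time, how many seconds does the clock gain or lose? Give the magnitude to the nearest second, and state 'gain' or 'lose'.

lose 438 s

T ∝ √L, so T'/T = √(0.55360/0.5480) = 1.00510.
In 86400 s of true time the clock registers 86400/1.00510 = 85961.9 s, so it loses 438 s.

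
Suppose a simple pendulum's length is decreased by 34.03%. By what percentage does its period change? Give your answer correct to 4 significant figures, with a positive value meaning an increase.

-18.78%

T ∝ √L, so T'/T = √(0.65970) = 0.81222.
Percentage change in T = (0.81222 − 1) × 100% = -18.78%.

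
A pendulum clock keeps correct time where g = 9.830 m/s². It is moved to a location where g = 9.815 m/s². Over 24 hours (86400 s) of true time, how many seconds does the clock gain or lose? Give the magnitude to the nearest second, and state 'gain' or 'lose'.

The clock's period scales as T ∝ 1/√g, so T'/T = √(9.830/9.815) = 1.00076.
In 86400 s of true time the clock registers 86400/1.00076 = 86334.1 s, so it loses 66 s.

lose 66 s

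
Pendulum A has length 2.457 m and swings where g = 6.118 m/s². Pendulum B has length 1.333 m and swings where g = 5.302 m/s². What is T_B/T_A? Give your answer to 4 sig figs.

T = 2π√(L/g), so T_B/T_A = √((L_B/g_B)/(L_A/g_A)) = √((1.333/5.302)/(2.457/6.118)) = 0.7912.

0.7912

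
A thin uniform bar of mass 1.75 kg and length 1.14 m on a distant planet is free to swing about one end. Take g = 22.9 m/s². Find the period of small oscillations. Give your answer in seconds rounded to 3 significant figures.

1.14 s

For a physical pendulum T = 2π√(I/(mgd)), with d = 0.5700 m from pivot to centre of mass.
I_cm = mL²/12 = 1.75 × 1.14²/12 = 0.1895 kg·m²; I = I_cm + md² = 0.1895 + 1.75 × 0.5700² = 0.7581 kg·m².
T = 2π√(0.7581/(1.75 × 22.9 × 0.5700)) = 1.14 s.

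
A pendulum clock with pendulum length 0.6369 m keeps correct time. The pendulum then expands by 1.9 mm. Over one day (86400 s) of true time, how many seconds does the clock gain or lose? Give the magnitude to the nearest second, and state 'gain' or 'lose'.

T ∝ √L, so T'/T = √(0.63880/0.6369) = 1.00149.
In 86400 s of true time the clock registers 86400/1.00149 = 86271.4 s, so it loses 129 s.

lose 129 s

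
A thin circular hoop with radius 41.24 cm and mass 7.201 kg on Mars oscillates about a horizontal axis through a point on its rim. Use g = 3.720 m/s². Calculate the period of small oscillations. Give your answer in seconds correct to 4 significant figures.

2.959 s

I_cm = mr² = 1.2247 kg·m². The pivot is at distance d = 0.4124 m from the centre of mass.
By the parallel-axis theorem, I = I_cm + md² = 1.2247 + 1.2247 = 2.4494 kg·m².
T = 2π√(I/(mgd)) = 2π√(2.4494/(7.201 × 3.720 × 0.4124)) = 2.959 s.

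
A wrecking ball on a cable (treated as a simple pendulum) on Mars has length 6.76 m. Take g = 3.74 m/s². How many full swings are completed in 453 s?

53

T = 2π√(L/g) = 2π√(6.76/3.74) = 8.447 s.
Number of complete oscillations = ⌊453/8.447⌋ = ⌊53.63⌋ = 53.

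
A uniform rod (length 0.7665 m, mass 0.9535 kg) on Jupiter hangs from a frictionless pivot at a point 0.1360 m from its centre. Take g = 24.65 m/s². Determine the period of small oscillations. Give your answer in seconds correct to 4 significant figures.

For a physical pendulum T = 2π√(I/(mgd)), with d = 0.13600 m from pivot to centre of mass.
I_cm = mL²/12 = 0.9535 × 0.7665²/12 = 0.046684 kg·m²; I = I_cm + md² = 0.046684 + 0.9535 × 0.13600² = 0.064319 kg·m².
T = 2π√(0.064319/(0.9535 × 24.65 × 0.13600)) = 0.8913 s.

0.8913 s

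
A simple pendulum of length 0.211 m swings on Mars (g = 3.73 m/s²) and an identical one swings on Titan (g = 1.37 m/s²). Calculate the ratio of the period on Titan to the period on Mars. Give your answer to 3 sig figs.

1.65

T ∝ 1/√g, so T₂/T₁ = √(g₁/g₂) = √(3.73/1.37) = 1.65.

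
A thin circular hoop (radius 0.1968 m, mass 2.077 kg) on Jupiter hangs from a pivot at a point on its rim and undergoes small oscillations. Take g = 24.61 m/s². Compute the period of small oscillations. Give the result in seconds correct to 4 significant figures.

I_cm = mr² = 0.080443 kg·m². The pivot is at distance d = 0.1968 m from the centre of mass.
By the parallel-axis theorem, I = I_cm + md² = 0.080443 + 0.080443 = 0.16089 kg·m².
T = 2π√(I/(mgd)) = 2π√(0.16089/(2.077 × 24.61 × 0.1968)) = 0.7946 s.

0.7946 s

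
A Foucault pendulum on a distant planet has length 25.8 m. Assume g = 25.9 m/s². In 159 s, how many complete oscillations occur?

T = 2π√(L/g) = 2π√(25.8/25.9) = 6.271 s.
Number of complete oscillations = ⌊159/6.271⌋ = ⌊25.35⌋ = 25.

25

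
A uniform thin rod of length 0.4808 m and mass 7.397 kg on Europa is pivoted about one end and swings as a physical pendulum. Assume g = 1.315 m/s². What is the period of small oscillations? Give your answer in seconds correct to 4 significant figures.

3.102 s

For a physical pendulum T = 2π√(I/(mgd)), with d = 0.24040 m from pivot to centre of mass.
I_cm = mL²/12 = 7.397 × 0.4808²/12 = 0.14250 kg·m²; I = I_cm + md² = 0.14250 + 7.397 × 0.24040² = 0.56998 kg·m².
T = 2π√(0.56998/(7.397 × 1.315 × 0.24040)) = 3.102 s.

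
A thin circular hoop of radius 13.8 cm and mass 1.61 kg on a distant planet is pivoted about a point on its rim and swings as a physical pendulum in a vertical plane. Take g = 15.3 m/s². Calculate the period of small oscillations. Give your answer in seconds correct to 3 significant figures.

0.844 s

I_cm = mr² = 0.03066 kg·m². The pivot is at distance d = 0.138 m from the centre of mass.
By the parallel-axis theorem, I = I_cm + md² = 0.03066 + 0.03066 = 0.06132 kg·m².
T = 2π√(I/(mgd)) = 2π√(0.06132/(1.61 × 15.3 × 0.138)) = 0.844 s.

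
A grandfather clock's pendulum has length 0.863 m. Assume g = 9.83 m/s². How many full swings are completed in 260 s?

139

T = 2π√(L/g) = 2π√(0.863/9.83) = 1.862 s.
Number of complete oscillations = ⌊260/1.862⌋ = ⌊139.7⌋ = 139.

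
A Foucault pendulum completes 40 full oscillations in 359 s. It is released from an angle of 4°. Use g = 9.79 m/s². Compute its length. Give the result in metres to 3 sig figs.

20.0 m

T = 359/40 = 8.975 s.
From T = 2π√(L/g), L = gT²/(4π²) = 9.79 × 8.975²/(4π²) = 20.0 m.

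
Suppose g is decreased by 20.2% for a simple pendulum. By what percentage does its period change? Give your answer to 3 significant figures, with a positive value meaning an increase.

T ∝ 1/√g, so T'/T = 1/√(0.7980) = 1.119.
Percentage change in T = (1.119 − 1) × 100% = 11.9%.

11.9%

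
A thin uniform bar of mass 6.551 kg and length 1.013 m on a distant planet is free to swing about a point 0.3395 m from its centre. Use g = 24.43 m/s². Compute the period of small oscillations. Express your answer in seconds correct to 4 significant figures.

0.9776 s

For a physical pendulum T = 2π√(I/(mgd)), with d = 0.33950 m from pivot to centre of mass.
I_cm = mL²/12 = 6.551 × 1.013²/12 = 0.56020 kg·m²; I = I_cm + md² = 0.56020 + 6.551 × 0.33950² = 1.3153 kg·m².
T = 2π√(1.3153/(6.551 × 24.43 × 0.33950)) = 0.9776 s.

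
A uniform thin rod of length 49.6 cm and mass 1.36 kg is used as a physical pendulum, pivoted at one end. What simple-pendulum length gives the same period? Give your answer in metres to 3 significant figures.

0.331 m

The equivalent simple-pendulum length is L_eq = I/(md), where I is about the pivot and d = 0.2480 m.
I_cm = (1/12)mL² = 0.02788 kg·m², so I = I_cm + md² = 0.02788 + 0.08365 = 0.1115 kg·m².
L_eq = 0.1115/(1.36 × 0.2480) = 0.331 m.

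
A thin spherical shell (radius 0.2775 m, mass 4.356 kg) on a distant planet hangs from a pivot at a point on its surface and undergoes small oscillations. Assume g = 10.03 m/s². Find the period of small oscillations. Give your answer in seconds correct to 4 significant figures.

I_cm = (2/3)mr² = 0.22363 kg·m². The pivot is at distance d = 0.2775 m from the centre of mass.
By the parallel-axis theorem, I = I_cm + md² = 0.22363 + 0.33544 = 0.55907 kg·m².
T = 2π√(I/(mgd)) = 2π√(0.55907/(4.356 × 10.03 × 0.2775)) = 1.349 s.

1.349 s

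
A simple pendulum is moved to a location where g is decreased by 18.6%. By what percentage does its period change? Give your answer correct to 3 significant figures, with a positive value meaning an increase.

T ∝ 1/√g, so T'/T = 1/√(0.8140) = 1.108.
Percentage change in T = (1.108 − 1) × 100% = 10.8%.

10.8%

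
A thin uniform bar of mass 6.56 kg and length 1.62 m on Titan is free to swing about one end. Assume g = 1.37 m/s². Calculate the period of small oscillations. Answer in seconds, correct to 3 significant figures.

5.58 s

For a physical pendulum T = 2π√(I/(mgd)), with d = 0.8100 m from pivot to centre of mass.
I_cm = mL²/12 = 6.56 × 1.62²/12 = 1.435 kg·m²; I = I_cm + md² = 1.435 + 6.56 × 0.8100² = 5.739 kg·m².
T = 2π√(5.739/(6.56 × 1.37 × 0.8100)) = 5.58 s.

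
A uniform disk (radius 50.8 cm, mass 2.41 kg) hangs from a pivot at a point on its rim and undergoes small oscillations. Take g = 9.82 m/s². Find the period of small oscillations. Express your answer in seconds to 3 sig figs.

I_cm = ½mr² = 0.3110 kg·m². The pivot is at distance d = 0.508 m from the centre of mass.
By the parallel-axis theorem, I = I_cm + md² = 0.3110 + 0.6219 = 0.9329 kg·m².
T = 2π√(I/(mgd)) = 2π√(0.9329/(2.41 × 9.82 × 0.508)) = 1.75 s.

1.75 s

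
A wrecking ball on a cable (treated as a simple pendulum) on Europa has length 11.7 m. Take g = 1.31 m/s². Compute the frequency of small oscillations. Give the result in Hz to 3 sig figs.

T = 2π√(L/g) = 2π√(11.7/1.31) = 18.78 s, so f = 1/T = 0.0533 Hz.

0.0533 Hz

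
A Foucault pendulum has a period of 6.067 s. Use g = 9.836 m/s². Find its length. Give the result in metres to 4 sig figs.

9.171 m

From T = 2π√(L/g), L = gT²/(4π²) = 9.836 × 6.0670²/(4π²) = 9.171 m.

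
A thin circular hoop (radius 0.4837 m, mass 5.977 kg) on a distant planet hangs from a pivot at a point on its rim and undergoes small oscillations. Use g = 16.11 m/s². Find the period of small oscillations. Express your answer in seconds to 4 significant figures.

1.540 s

I_cm = mr² = 1.3984 kg·m². The pivot is at distance d = 0.4837 m from the centre of mass.
By the parallel-axis theorem, I = I_cm + md² = 1.3984 + 1.3984 = 2.7968 kg·m².
T = 2π√(I/(mgd)) = 2π√(2.7968/(5.977 × 16.11 × 0.4837)) = 1.540 s.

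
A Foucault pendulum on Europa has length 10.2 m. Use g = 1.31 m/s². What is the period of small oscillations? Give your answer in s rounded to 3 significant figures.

17.5 s

T = 2π√(L/g) = 2π√(10.2/1.31) = 2π × 2.790 = 17.5 s.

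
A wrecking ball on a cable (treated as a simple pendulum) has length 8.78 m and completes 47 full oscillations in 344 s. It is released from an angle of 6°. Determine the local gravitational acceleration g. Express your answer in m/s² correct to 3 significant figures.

6.47 m/s²

T = 344/47 = 7.319 s.
From T = 2π√(L/g), g = 4π²L/T² = 4π² × 8.78/7.319² = 6.47 m/s².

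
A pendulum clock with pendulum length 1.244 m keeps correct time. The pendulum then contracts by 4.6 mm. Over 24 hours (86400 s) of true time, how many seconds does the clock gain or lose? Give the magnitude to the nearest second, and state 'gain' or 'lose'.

T ∝ √L, so T'/T = √(1.23940/1.244) = 0.998149.
In 86400 s of true time the clock registers 86400/0.998149 = 86560.2 s, so it gains 160 s.

gain 160 s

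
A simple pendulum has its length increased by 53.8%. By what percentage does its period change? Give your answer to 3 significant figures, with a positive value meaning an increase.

T ∝ √L, so T'/T = √(1.538) = 1.240.
Percentage change in T = (1.240 − 1) × 100% = 24.0%.

24.0%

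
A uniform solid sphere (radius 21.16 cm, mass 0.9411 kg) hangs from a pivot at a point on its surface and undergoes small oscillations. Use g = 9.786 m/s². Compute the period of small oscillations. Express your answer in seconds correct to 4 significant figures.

I_cm = (2/5)mr² = 0.016855 kg·m². The pivot is at distance d = 0.2116 m from the centre of mass.
By the parallel-axis theorem, I = I_cm + md² = 0.016855 + 0.042137 = 0.058992 kg·m².
T = 2π√(I/(mgd)) = 2π√(0.058992/(0.9411 × 9.786 × 0.2116)) = 1.093 s.

1.093 s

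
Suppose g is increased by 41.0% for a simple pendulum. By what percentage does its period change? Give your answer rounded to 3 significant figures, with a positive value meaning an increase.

-15.8%

T ∝ 1/√g, so T'/T = 1/√(1.410) = 0.8422.
Percentage change in T = (0.8422 − 1) × 100% = -15.8%.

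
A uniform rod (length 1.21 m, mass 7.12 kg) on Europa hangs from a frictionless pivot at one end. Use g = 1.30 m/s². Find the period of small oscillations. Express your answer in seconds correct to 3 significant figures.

4.95 s

For a physical pendulum T = 2π√(I/(mgd)), with d = 0.6050 m from pivot to centre of mass.
I_cm = mL²/12 = 7.12 × 1.21²/12 = 0.8687 kg·m²; I = I_cm + md² = 0.8687 + 7.12 × 0.6050² = 3.475 kg·m².
T = 2π√(3.475/(7.12 × 1.30 × 0.6050)) = 4.95 s.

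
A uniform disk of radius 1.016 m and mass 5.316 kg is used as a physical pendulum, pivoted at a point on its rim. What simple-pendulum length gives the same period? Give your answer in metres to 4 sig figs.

1.524 m

The equivalent simple-pendulum length is L_eq = I/(md), where I is about the pivot and d = 1.0160 m.
I_cm = ½mR² = 2.7437 kg·m², so I = I_cm + md² = 2.7437 + 5.4875 = 8.2312 kg·m².
L_eq = 8.2312/(5.316 × 1.0160) = 1.524 m.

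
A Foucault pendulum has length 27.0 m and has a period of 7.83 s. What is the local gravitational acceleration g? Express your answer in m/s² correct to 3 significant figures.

17.4 m/s²

From T = 2π√(L/g), g = 4π²L/T² = 4π² × 27.0/7.830² = 17.4 m/s².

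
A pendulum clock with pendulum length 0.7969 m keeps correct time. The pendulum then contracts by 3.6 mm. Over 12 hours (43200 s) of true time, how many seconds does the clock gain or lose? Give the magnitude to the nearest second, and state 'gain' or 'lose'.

gain 98 s

T ∝ √L, so T'/T = √(0.79330/0.7969) = 0.997739.
In 43200 s of true time the clock registers 43200/0.997739 = 43297.9 s, so it gains 98 s.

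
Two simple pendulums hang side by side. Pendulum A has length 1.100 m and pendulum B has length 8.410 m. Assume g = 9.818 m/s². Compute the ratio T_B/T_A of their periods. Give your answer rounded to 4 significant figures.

2.765

T ∝ √L, so T_B/T_A = √(L_B/L_A) = √(8.410/1.100) = 2.765.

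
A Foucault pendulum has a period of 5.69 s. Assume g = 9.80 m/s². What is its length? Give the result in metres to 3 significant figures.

From T = 2π√(L/g), L = gT²/(4π²) = 9.80 × 5.690²/(4π²) = 8.04 m.

8.04 m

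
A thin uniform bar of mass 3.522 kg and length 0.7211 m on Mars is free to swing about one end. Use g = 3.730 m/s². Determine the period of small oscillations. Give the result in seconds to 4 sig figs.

2.256 s

For a physical pendulum T = 2π√(I/(mgd)), with d = 0.36055 m from pivot to centre of mass.
I_cm = mL²/12 = 3.522 × 0.7211²/12 = 0.15262 kg·m²; I = I_cm + md² = 0.15262 + 3.522 × 0.36055² = 0.61046 kg·m².
T = 2π√(0.61046/(3.522 × 3.730 × 0.36055)) = 2.256 s.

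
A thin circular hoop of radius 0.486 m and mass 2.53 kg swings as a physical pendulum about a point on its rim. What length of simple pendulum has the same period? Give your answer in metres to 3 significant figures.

The equivalent simple-pendulum length is L_eq = I/(md), where I is about the pivot and d = 0.4860 m.
I_cm = mR² = 0.5976 kg·m², so I = I_cm + md² = 0.5976 + 0.5976 = 1.195 kg·m².
L_eq = 1.195/(2.53 × 0.4860) = 0.972 m.

0.972 m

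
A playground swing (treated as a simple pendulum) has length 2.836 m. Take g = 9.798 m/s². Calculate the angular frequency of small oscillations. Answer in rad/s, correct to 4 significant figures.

ω = √(g/L) = √(9.798/2.836) = 1.859 rad/s.

1.859 rad/s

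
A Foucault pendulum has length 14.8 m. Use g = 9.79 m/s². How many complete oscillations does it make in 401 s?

T = 2π√(L/g) = 2π√(14.8/9.79) = 7.725 s.
Number of complete oscillations = ⌊401/7.725⌋ = ⌊51.91⌋ = 51.

51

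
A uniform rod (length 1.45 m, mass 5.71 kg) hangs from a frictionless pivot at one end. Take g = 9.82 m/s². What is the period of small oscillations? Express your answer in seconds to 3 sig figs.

1.97 s

For a physical pendulum T = 2π√(I/(mgd)), with d = 0.7250 m from pivot to centre of mass.
I_cm = mL²/12 = 5.71 × 1.45²/12 = 1.000 kg·m²; I = I_cm + md² = 1.000 + 5.71 × 0.7250² = 4.002 kg·m².
T = 2π√(4.002/(5.71 × 9.82 × 0.7250)) = 1.97 s.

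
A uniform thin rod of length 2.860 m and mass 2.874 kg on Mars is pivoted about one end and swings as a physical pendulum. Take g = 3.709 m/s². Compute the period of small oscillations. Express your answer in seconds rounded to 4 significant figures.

For a physical pendulum T = 2π√(I/(mgd)), with d = 1.4300 m from pivot to centre of mass.
I_cm = mL²/12 = 2.874 × 2.860²/12 = 1.9590 kg·m²; I = I_cm + md² = 1.9590 + 2.874 × 1.4300² = 7.8361 kg·m².
T = 2π√(7.8361/(2.874 × 3.709 × 1.4300)) = 4.505 s.

4.505 s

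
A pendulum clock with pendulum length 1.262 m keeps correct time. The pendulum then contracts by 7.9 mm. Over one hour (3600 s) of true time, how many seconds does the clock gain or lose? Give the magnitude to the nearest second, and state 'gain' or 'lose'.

gain 11 s

T ∝ √L, so T'/T = √(1.25410/1.262) = 0.996865.
In 3600 s of true time the clock registers 3600/0.996865 = 3611.3 s, so it gains 11 s.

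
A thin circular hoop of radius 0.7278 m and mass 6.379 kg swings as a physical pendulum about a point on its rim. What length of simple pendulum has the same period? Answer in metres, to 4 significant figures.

1.456 m

The equivalent simple-pendulum length is L_eq = I/(md), where I is about the pivot and d = 0.72780 m.
I_cm = mR² = 3.3789 kg·m², so I = I_cm + md² = 3.3789 + 3.3789 = 6.7578 kg·m².
L_eq = 6.7578/(6.379 × 0.72780) = 1.456 m.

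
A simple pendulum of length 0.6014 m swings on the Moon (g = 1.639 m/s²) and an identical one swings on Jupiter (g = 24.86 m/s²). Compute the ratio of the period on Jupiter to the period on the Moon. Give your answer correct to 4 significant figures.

0.2568

T ∝ 1/√g, so T₂/T₁ = √(g₁/g₂) = √(1.639/24.86) = 0.2568.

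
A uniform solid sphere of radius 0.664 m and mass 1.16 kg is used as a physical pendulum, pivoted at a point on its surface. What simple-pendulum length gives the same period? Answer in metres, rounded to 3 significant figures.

0.930 m

The equivalent simple-pendulum length is L_eq = I/(md), where I is about the pivot and d = 0.6640 m.
I_cm = (2/5)mR² = 0.2046 kg·m², so I = I_cm + md² = 0.2046 + 0.5114 = 0.7160 kg·m².
L_eq = 0.7160/(1.16 × 0.6640) = 0.930 m.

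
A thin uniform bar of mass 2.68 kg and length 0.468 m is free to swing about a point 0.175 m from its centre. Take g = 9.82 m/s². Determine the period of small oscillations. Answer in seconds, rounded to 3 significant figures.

1.06 s

For a physical pendulum T = 2π√(I/(mgd)), with d = 0.1750 m from pivot to centre of mass.
I_cm = mL²/12 = 2.68 × 0.468²/12 = 0.04892 kg·m²; I = I_cm + md² = 0.04892 + 2.68 × 0.1750² = 0.1310 kg·m².
T = 2π√(0.1310/(2.68 × 9.82 × 0.1750)) = 1.06 s.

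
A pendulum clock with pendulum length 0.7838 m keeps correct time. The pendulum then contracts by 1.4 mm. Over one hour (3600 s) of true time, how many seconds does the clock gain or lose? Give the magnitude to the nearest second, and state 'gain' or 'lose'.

gain 3 s

T ∝ √L, so T'/T = √(0.78240/0.7838) = 0.999107.
In 3600 s of true time the clock registers 3600/0.999107 = 3603.2 s, so it gains 3 s.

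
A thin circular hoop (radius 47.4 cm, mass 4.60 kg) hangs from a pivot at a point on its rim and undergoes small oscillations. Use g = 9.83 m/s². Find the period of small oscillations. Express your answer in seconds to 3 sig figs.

1.95 s

I_cm = mr² = 1.034 kg·m². The pivot is at distance d = 0.474 m from the centre of mass.
By the parallel-axis theorem, I = I_cm + md² = 1.034 + 1.034 = 2.067 kg·m².
T = 2π√(I/(mgd)) = 2π√(2.067/(4.60 × 9.83 × 0.474)) = 1.95 s.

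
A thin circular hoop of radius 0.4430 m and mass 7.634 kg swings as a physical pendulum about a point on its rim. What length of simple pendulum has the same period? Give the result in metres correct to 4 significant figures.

The equivalent simple-pendulum length is L_eq = I/(md), where I is about the pivot and d = 0.44300 m.
I_cm = mR² = 1.4982 kg·m², so I = I_cm + md² = 1.4982 + 1.4982 = 2.9963 kg·m².
L_eq = 2.9963/(7.634 × 0.44300) = 0.8860 m.

0.8860 m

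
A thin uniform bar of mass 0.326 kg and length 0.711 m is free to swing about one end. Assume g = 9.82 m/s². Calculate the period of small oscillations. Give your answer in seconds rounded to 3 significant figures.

For a physical pendulum T = 2π√(I/(mgd)), with d = 0.3555 m from pivot to centre of mass.
I_cm = mL²/12 = 0.326 × 0.711²/12 = 0.01373 kg·m²; I = I_cm + md² = 0.01373 + 0.326 × 0.3555² = 0.05493 kg·m².
T = 2π√(0.05493/(0.326 × 9.82 × 0.3555)) = 1.38 s.

1.38 s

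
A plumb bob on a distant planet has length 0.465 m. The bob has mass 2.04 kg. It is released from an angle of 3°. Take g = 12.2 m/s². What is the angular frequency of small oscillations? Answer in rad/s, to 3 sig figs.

5.12 rad/s

ω = √(g/L) = √(12.2/0.465) = 5.12 rad/s.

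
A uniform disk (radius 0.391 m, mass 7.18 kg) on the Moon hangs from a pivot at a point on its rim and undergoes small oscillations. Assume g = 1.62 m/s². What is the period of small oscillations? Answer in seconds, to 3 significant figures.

I_cm = ½mr² = 0.5488 kg·m². The pivot is at distance d = 0.391 m from the centre of mass.
By the parallel-axis theorem, I = I_cm + md² = 0.5488 + 1.098 = 1.647 kg·m².
T = 2π√(I/(mgd)) = 2π√(1.647/(7.18 × 1.62 × 0.391)) = 3.78 s.

3.78 s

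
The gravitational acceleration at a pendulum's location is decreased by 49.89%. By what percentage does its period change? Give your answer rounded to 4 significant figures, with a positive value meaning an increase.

41.27%

T ∝ 1/√g, so T'/T = 1/√(0.50110) = 1.4127.
Percentage change in T = (1.4127 − 1) × 100% = 41.27%.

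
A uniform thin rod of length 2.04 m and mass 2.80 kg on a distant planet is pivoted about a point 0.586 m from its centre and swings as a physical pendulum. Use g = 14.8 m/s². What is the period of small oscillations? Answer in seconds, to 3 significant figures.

For a physical pendulum T = 2π√(I/(mgd)), with d = 0.5860 m from pivot to centre of mass.
I_cm = mL²/12 = 2.80 × 2.04²/12 = 0.9710 kg·m²; I = I_cm + md² = 0.9710 + 2.80 × 0.5860² = 1.933 kg·m².
T = 2π√(1.933/(2.80 × 14.8 × 0.5860)) = 1.77 s.

1.77 s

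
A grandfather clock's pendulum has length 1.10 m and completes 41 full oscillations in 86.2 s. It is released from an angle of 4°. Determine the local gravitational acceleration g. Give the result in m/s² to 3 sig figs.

9.82 m/s²

T = 86.2/41 = 2.102 s.
From T = 2π√(L/g), g = 4π²L/T² = 4π² × 1.10/2.102² = 9.82 m/s².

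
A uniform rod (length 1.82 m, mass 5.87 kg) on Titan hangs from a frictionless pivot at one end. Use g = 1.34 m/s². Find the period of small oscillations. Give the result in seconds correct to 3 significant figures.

For a physical pendulum T = 2π√(I/(mgd)), with d = 0.9100 m from pivot to centre of mass.
I_cm = mL²/12 = 5.87 × 1.82²/12 = 1.620 kg·m²; I = I_cm + md² = 1.620 + 5.87 × 0.9100² = 6.481 kg·m².
T = 2π√(6.481/(5.87 × 1.34 × 0.9100)) = 5.98 s.

5.98 s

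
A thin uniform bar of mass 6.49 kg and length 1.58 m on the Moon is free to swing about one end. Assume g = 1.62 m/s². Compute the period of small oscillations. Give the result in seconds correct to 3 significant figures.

For a physical pendulum T = 2π√(I/(mgd)), with d = 0.7900 m from pivot to centre of mass.
I_cm = mL²/12 = 6.49 × 1.58²/12 = 1.350 kg·m²; I = I_cm + md² = 1.350 + 6.49 × 0.7900² = 5.401 kg·m².
T = 2π√(5.401/(6.49 × 1.62 × 0.7900)) = 5.07 s.

5.07 s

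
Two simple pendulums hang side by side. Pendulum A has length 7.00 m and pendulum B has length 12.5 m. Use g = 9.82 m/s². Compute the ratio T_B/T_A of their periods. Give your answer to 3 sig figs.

1.34

T ∝ √L, so T_B/T_A = √(L_B/L_A) = √(12.5/7.00) = 1.34.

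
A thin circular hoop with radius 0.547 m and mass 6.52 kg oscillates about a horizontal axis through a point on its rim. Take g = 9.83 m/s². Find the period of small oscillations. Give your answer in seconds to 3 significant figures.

2.10 s

I_cm = mr² = 1.951 kg·m². The pivot is at distance d = 0.547 m from the centre of mass.
By the parallel-axis theorem, I = I_cm + md² = 1.951 + 1.951 = 3.902 kg·m².
T = 2π√(I/(mgd)) = 2π√(3.902/(6.52 × 9.83 × 0.547)) = 2.10 s.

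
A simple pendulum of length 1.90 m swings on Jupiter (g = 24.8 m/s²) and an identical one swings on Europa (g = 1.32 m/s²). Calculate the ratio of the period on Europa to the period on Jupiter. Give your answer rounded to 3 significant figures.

T ∝ 1/√g, so T₂/T₁ = √(g₁/g₂) = √(24.8/1.32) = 4.33.

4.33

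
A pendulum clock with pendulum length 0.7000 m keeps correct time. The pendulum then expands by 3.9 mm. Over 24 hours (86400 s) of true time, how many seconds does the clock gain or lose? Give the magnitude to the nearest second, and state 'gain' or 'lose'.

T ∝ √L, so T'/T = √(0.70390/0.7000) = 1.00278.
In 86400 s of true time the clock registers 86400/1.00278 = 86160.3 s, so it loses 240 s.

lose 240 s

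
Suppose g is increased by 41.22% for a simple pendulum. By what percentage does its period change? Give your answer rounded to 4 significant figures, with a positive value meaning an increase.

-15.85%

T ∝ 1/√g, so T'/T = 1/√(1.4122) = 0.84150.
Percentage change in T = (0.84150 − 1) × 100% = -15.85%.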